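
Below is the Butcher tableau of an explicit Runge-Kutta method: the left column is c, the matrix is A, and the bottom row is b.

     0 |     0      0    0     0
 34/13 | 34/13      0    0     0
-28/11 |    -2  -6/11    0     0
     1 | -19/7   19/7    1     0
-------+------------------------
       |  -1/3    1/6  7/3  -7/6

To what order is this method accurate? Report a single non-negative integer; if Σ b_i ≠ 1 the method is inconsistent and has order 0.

1

b = (-1/3, 1/6, 7/3, -7/6)
c = (0, 34/13, -28/11, 1)
Ac = (0, 0, -204/143, 4558/1001)
Σ b_i: (-1/3)·1 + 1/6·1 + 7/3·1 + (-7/6)·1 = 1 ✓
b·c: 1/6·34/13 + 7/3·(-28/11) + (-7/6)·1 = -5723/858 ≠ 1/2 ⇒ order 1.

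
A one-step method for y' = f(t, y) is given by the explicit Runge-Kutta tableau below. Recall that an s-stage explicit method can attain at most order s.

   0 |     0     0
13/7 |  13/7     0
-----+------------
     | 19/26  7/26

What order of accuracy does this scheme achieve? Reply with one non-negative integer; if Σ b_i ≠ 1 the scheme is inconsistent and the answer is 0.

2

b = (19/26, 7/26)
c = (0, 13/7)
Σ b_i: 19/26·1 + 7/26·1 = 1 ✓
b·c: 7/26·13/7 = 1/2 ✓; 2 stages ⇒ order 2.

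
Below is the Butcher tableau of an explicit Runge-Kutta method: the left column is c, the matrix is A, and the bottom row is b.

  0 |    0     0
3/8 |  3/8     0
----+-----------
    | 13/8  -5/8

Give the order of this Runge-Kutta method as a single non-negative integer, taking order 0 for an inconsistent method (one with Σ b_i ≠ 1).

1

b = (13/8, -5/8)
c = (0, 3/8)
Σ b_i: 13/8·1 + (-5/8)·1 = 1 ✓
b·c: (-5/8)·3/8 = -15/64 ≠ 1/2 ⇒ order 1.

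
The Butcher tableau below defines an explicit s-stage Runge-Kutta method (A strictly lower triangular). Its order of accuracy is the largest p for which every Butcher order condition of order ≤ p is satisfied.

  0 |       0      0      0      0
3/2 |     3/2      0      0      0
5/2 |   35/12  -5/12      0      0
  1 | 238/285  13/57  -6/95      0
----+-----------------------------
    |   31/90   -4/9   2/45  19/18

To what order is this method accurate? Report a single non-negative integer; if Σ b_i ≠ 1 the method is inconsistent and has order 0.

4

b = (31/90, -4/9, 2/45, 19/18)
c = (0, 3/2, 5/2, 1)
Ac = (0, 0, -5/8, 7/38)
Σ b_i: 31/90·1 + (-4/9)·1 + 2/45·1 + 19/18·1 = 1 ✓
b·c: (-4/9)·3/2 + 2/45·5/2 + 19/18·1 = 1/2 ✓
b·c²: (-4/9)·9/4 + 2/45·25/4 + 19/18·1 = 1/3 ✓
b·Ac: 2/45·(-5/8) + 19/18·7/38 = 1/6 ✓
b·c³: (-4/9)·27/8 + 2/45·125/8 + 19/18·1 = 1/4 ✓
b·(c∘Ac): 2/45·(-25/16) + 19/18·7/38 = 1/8 ✓
b·Ac²: 2/45·(-15/16) + 19/18·9/76 = 1/12 ✓
b·A²c: 19/18·3/76 = 1/24 ✓; 4 stages ⇒ order 4.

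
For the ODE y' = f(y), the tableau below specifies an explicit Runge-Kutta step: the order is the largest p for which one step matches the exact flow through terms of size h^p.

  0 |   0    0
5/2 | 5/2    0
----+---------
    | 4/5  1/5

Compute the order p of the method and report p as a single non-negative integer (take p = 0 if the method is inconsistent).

b = (4/5, 1/5)
c = (0, 5/2)
Σ b_i: 4/5·1 + 1/5·1 = 1 ✓
b·c: 1/5·5/2 = 1/2 ✓; 2 stages ⇒ order 2.

2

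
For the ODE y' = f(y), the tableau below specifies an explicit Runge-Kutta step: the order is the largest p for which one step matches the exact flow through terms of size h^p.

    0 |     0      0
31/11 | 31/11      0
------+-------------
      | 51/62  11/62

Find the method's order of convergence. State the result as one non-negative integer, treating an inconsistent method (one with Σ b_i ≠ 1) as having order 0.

b = (51/62, 11/62)
c = (0, 31/11)
Σ b_i: 51/62·1 + 11/62·1 = 1 ✓
b·c: 11/62·31/11 = 1/2 ✓; 2 stages ⇒ order 2.

2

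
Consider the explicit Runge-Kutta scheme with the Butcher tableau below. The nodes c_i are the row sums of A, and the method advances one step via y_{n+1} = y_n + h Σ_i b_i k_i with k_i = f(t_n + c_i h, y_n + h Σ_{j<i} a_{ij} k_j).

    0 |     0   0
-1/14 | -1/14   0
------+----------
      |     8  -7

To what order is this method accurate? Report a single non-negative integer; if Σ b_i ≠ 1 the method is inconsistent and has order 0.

b = (8, -7)
c = (0, -1/14)
Σ b_i: 8·1 + (-7)·1 = 1 ✓
b·c: (-7)·(-1/14) = 1/2 ✓; 2 stages ⇒ order 2.

2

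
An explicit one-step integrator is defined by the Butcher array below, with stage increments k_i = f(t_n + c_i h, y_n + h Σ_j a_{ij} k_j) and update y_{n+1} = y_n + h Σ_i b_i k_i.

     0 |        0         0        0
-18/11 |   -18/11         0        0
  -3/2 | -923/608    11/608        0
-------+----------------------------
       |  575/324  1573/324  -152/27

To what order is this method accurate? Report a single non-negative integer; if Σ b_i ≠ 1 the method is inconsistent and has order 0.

b = (575/324, 1573/324, -152/27)
c = (0, -18/11, -3/2)
Ac = (0, 0, -9/304)
Σ b_i: 575/324·1 + 1573/324·1 + (-152/27)·1 = 1 ✓
b·c: 1573/324·(-18/11) + (-152/27)·(-3/2) = 1/2 ✓
b·c²: 1573/324·324/121 + (-152/27)·9/4 = 1/3 ✓
b·Ac: (-152/27)·(-9/304) = 1/6 ✓; 3 stages ⇒ order 3.

3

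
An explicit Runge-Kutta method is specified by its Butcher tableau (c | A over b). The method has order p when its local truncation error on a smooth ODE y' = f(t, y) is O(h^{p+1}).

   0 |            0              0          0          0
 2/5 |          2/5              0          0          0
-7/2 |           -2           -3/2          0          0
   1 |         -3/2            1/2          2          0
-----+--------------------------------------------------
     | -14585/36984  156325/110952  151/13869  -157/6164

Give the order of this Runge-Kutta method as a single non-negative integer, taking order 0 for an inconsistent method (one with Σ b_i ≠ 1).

b = (-14585/36984, 156325/110952, 151/13869, -157/6164)
c = (0, 2/5, -7/2, 1)
Ac = (0, 0, -3/5, -34/5)
Σ b_i: (-14585/36984)·1 + 156325/110952·1 + 151/13869·1 + (-157/6164)·1 = 1 ✓
b·c: 156325/110952·2/5 + 151/13869·(-7/2) + (-157/6164)·1 = 1/2 ✓
b·c²: 156325/110952·4/25 + 151/13869·49/4 + (-157/6164)·1 = 1/3 ✓
b·Ac: 151/13869·(-3/5) + (-157/6164)·(-34/5) = 1/6 ✓
b·c³: 156325/110952·8/125 + 151/13869·(-343/8) + (-157/6164)·1 = -74357/184920 ≠ 1/4 ⇒ order 3.
b·(c∘Ac): 151/13869·21/10 + (-157/6164)·(-34/5) = 4532/23115 ≠ 1/8
b·Ac²: 151/13869·(-6/25) + (-157/6164)·1229/50 = -23251/36984 ≠ 1/12
b·A²c: (-157/6164)·(-6/5) = 471/15410 ≠ 1/24

3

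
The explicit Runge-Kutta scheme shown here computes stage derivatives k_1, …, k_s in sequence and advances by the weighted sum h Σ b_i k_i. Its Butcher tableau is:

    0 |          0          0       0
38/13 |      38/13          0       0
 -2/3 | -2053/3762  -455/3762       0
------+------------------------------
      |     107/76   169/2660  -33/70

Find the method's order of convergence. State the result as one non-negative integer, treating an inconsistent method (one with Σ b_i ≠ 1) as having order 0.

3

b = (107/76, 169/2660, -33/70)
c = (0, 38/13, -2/3)
Ac = (0, 0, -35/99)
Σ b_i: 107/76·1 + 169/2660·1 + (-33/70)·1 = 1 ✓
b·c: 169/2660·38/13 + (-33/70)·(-2/3) = 1/2 ✓
b·c²: 169/2660·1444/169 + (-33/70)·4/9 = 1/3 ✓
b·Ac: (-33/70)·(-35/99) = 1/6 ✓; 3 stages ⇒ order 3.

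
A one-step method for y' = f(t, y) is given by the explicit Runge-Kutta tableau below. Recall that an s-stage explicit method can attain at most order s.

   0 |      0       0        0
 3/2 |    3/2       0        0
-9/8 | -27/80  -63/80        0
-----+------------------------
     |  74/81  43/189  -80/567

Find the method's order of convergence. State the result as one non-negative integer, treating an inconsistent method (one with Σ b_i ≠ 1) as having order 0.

b = (74/81, 43/189, -80/567)
c = (0, 3/2, -9/8)
Ac = (0, 0, -189/160)
Σ b_i: 74/81·1 + 43/189·1 + (-80/567)·1 = 1 ✓
b·c: 43/189·3/2 + (-80/567)·(-9/8) = 1/2 ✓
b·c²: 43/189·9/4 + (-80/567)·81/64 = 1/3 ✓
b·Ac: (-80/567)·(-189/160) = 1/6 ✓; 3 stages ⇒ order 3.

3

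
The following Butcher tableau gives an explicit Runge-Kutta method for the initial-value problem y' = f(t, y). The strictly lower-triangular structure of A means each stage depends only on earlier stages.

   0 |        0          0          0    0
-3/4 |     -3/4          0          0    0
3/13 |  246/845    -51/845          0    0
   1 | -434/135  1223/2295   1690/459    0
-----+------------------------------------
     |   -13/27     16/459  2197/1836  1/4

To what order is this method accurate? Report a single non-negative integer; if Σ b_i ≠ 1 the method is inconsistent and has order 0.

b = (-13/27, 16/459, 2197/1836, 1/4)
c = (0, -3/4, 3/13, 1)
Ac = (0, 0, 153/3380, 9/20)
Σ b_i: (-13/27)·1 + 16/459·1 + 2197/1836·1 + 1/4·1 = 1 ✓
b·c: 16/459·(-3/4) + 2197/1836·3/13 + 1/4·1 = 1/2 ✓
b·c²: 16/459·9/16 + 2197/1836·9/169 + 1/4·1 = 1/3 ✓
b·Ac: 2197/1836·153/3380 + 1/4·9/20 = 1/6 ✓
b·c³: 16/459·(-27/64) + 2197/1836·27/2197 + 1/4·1 = 1/4 ✓
b·(c∘Ac): 2197/1836·459/43940 + 1/4·9/20 = 1/8 ✓
b·Ac²: 2197/1836·(-459/13520) + 1/4·119/240 = 1/12 ✓
b·A²c: 1/4·1/6 = 1/24 ✓; 4 stages ⇒ order 4.

4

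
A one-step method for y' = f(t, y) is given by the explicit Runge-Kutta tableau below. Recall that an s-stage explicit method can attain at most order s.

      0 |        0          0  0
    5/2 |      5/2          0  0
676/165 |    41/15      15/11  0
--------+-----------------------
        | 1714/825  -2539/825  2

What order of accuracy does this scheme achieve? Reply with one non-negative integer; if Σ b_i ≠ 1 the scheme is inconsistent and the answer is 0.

2

b = (1714/825, -2539/825, 2)
c = (0, 5/2, 676/165)
Ac = (0, 0, 75/22)
Σ b_i: 1714/825·1 + (-2539/825)·1 + 2·1 = 1 ✓
b·c: (-2539/825)·5/2 + 2·676/165 = 1/2 ✓
b·c²: (-2539/825)·25/4 + 2·456976/27225 = 1561133/108900 ≠ 1/3 ⇒ order 2.
b·Ac: 2·75/22 = 75/11 ≠ 1/6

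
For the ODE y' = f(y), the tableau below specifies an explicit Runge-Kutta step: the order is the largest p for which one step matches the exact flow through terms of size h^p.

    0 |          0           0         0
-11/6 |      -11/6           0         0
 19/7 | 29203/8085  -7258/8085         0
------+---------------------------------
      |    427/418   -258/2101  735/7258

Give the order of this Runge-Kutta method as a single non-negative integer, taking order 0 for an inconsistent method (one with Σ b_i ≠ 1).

b = (427/418, -258/2101, 735/7258)
c = (0, -11/6, 19/7)
Ac = (0, 0, 3629/2205)
Σ b_i: 427/418·1 + (-258/2101)·1 + 735/7258·1 = 1 ✓
b·c: (-258/2101)·(-11/6) + 735/7258·19/7 = 1/2 ✓
b·c²: (-258/2101)·121/36 + 735/7258·361/49 = 1/3 ✓
b·Ac: 735/7258·3629/2205 = 1/6 ✓; 3 stages ⇒ order 3.

3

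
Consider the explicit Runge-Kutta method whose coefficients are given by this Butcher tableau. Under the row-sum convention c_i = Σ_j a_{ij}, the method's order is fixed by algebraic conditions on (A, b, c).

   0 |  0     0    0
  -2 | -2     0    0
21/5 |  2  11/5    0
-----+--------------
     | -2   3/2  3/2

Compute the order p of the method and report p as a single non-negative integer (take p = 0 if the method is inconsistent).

1

b = (-2, 3/2, 3/2)
c = (0, -2, 21/5)
Ac = (0, 0, -22/5)
Σ b_i: (-2)·1 + 3/2·1 + 3/2·1 = 1 ✓
b·c: 3/2·(-2) + 3/2·21/5 = 33/10 ≠ 1/2 ⇒ order 1.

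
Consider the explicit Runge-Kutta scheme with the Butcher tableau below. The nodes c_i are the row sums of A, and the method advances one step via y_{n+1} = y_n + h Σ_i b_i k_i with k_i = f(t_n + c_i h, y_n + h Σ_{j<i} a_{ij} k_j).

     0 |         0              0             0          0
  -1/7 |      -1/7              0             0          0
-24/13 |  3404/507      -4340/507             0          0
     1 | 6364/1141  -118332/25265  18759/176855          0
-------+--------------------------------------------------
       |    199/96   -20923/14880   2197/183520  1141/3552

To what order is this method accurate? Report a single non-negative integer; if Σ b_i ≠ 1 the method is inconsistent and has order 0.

4

b = (199/96, -20923/14880, 2197/183520, 1141/3552)
c = (0, -1/7, -24/13, 1)
Ac = (0, 0, 620/507, 540/1141)
Σ b_i: 199/96·1 + (-20923/14880)·1 + 2197/183520·1 + 1141/3552·1 = 1 ✓
b·c: (-20923/14880)·(-1/7) + 2197/183520·(-24/13) + 1141/3552·1 = 1/2 ✓
b·c²: (-20923/14880)·1/49 + 2197/183520·576/169 + 1141/3552·1 = 1/3 ✓
b·Ac: 2197/183520·620/507 + 1141/3552·540/1141 = 1/6 ✓
b·c³: (-20923/14880)·(-1/343) + 2197/183520·(-13824/2197) + 1141/3552·1 = 1/4 ✓
b·(c∘Ac): 2197/183520·(-4960/2197) + 1141/3552·540/1141 = 1/8 ✓
b·Ac²: 2197/183520·(-620/3549) + 1141/3552·2124/7987 = 1/12 ✓
b·A²c: 1141/3552·148/1141 = 1/24 ✓; 4 stages ⇒ order 4.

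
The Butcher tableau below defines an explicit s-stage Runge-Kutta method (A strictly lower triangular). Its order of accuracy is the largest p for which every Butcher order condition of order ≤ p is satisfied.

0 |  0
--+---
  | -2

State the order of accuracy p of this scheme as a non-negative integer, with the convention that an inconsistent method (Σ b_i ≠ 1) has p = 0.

b = (-2)
c = (0)
Σ b_i: (-2)·1 = -2 ≠ 1 ⇒ order 0.

0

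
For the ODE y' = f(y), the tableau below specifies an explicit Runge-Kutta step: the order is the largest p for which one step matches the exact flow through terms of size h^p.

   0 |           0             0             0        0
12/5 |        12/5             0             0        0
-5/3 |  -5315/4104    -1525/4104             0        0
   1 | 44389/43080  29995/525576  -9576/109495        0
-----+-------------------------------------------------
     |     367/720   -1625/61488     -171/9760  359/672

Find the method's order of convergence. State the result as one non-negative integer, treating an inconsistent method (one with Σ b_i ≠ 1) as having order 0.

b = (367/720, -1625/61488, -171/9760, 359/672)
c = (0, 12/5, -5/3, 1)
Ac = (0, 0, -305/342, 203/718)
Σ b_i: 367/720·1 + (-1625/61488)·1 + (-171/9760)·1 + 359/672·1 = 1 ✓
b·c: (-1625/61488)·12/5 + (-171/9760)·(-5/3) + 359/672·1 = 1/2 ✓
b·c²: (-1625/61488)·144/25 + (-171/9760)·25/9 + 359/672·1 = 1/3 ✓
b·Ac: (-171/9760)·(-305/342) + 359/672·203/718 = 1/6 ✓
b·c³: (-1625/61488)·1728/125 + (-171/9760)·(-125/27) + 359/672·1 = 1/4 ✓
b·(c∘Ac): (-171/9760)·1525/1026 + 359/672·203/718 = 1/8 ✓
b·Ac²: (-171/9760)·(-122/57) + 359/672·154/1795 = 1/12 ✓
b·A²c: 359/672·28/359 = 1/24 ✓; 4 stages ⇒ order 4.

4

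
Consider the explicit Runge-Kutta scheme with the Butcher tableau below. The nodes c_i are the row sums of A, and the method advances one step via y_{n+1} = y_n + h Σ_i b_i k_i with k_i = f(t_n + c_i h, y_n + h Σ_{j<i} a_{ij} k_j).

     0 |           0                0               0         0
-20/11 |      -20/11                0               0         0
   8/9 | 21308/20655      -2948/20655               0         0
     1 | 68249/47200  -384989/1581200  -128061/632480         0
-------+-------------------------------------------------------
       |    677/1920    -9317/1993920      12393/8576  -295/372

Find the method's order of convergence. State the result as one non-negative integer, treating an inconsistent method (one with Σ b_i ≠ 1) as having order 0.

4

b = (677/1920, -9317/1993920, 12393/8576, -295/372)
c = (0, -20/11, 8/9, 1)
Ac = (0, 0, 1072/4131, 31/118)
Σ b_i: 677/1920·1 + (-9317/1993920)·1 + 12393/8576·1 + (-295/372)·1 = 1 ✓
b·c: (-9317/1993920)·(-20/11) + 12393/8576·8/9 + (-295/372)·1 = 1/2 ✓
b·c²: (-9317/1993920)·400/121 + 12393/8576·64/81 + (-295/372)·1 = 1/3 ✓
b·Ac: 12393/8576·1072/4131 + (-295/372)·31/118 = 1/6 ✓
b·c³: (-9317/1993920)·(-8000/1331) + 12393/8576·512/729 + (-295/372)·1 = 1/4 ✓
b·(c∘Ac): 12393/8576·8576/37179 + (-295/372)·31/118 = 1/8 ✓
b·Ac²: 12393/8576·(-21440/45441) + (-295/372)·(-3131/3245) = 1/12 ✓
b·A²c: (-295/372)·(-31/590) = 1/24 ✓; 4 stages ⇒ order 4.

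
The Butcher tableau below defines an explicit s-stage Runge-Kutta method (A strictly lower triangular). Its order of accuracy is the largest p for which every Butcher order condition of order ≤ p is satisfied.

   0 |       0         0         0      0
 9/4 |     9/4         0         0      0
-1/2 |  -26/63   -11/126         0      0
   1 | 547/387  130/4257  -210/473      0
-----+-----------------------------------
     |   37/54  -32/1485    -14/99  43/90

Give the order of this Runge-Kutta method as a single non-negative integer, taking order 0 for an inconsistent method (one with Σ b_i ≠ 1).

4

b = (37/54, -32/1485, -14/99, 43/90)
c = (0, 9/4, -1/2, 1)
Ac = (0, 0, -11/56, 25/86)
Σ b_i: 37/54·1 + (-32/1485)·1 + (-14/99)·1 + 43/90·1 = 1 ✓
b·c: (-32/1485)·9/4 + (-14/99)·(-1/2) + 43/90·1 = 1/2 ✓
b·c²: (-32/1485)·81/16 + (-14/99)·1/4 + 43/90·1 = 1/3 ✓
b·Ac: (-14/99)·(-11/56) + 43/90·25/86 = 1/6 ✓
b·c³: (-32/1485)·729/64 + (-14/99)·(-1/8) + 43/90·1 = 1/4 ✓
b·(c∘Ac): (-14/99)·11/112 + 43/90·25/86 = 1/8 ✓
b·Ac²: (-14/99)·(-99/224) + 43/90·15/344 = 1/12 ✓
b·A²c: 43/90·15/172 = 1/24 ✓; 4 stages ⇒ order 4.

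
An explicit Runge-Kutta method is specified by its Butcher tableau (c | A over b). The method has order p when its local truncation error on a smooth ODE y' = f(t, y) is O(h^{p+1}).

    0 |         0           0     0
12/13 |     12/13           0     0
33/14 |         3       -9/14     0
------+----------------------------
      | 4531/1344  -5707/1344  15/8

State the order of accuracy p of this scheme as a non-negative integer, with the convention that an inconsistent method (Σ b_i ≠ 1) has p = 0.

2

b = (4531/1344, -5707/1344, 15/8)
c = (0, 12/13, 33/14)
Ac = (0, 0, -54/91)
Σ b_i: 4531/1344·1 + (-5707/1344)·1 + 15/8·1 = 1 ✓
b·c: (-5707/1344)·12/13 + 15/8·33/14 = 1/2 ✓
b·c²: (-5707/1344)·144/169 + 15/8·1089/196 = 138603/20384 ≠ 1/3 ⇒ order 2.
b·Ac: 15/8·(-54/91) = -405/364 ≠ 1/6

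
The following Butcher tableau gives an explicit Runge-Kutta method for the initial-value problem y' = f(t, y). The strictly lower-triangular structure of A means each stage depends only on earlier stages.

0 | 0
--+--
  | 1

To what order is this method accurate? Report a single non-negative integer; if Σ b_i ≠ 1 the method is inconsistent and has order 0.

1

b = (1)
c = (0)
Σ b_i: 1·1 = 1 ✓; 1 stage ⇒ order 1.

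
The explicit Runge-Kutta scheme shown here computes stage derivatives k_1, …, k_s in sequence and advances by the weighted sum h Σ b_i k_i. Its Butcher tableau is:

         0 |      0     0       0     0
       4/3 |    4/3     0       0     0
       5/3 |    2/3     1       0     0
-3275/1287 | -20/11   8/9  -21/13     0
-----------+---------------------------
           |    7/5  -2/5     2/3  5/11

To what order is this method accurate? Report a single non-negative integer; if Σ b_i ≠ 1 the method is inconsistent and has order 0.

0

b = (7/5, -2/5, 2/3, 5/11)
c = (0, 4/3, 5/3, -3275/1287)
Ac = (0, 0, 4/3, -529/351)
Σ b_i: 7/5·1 + (-2/5)·1 + 2/3·1 + 5/11·1 = 70/33 ≠ 1 ⇒ order 0.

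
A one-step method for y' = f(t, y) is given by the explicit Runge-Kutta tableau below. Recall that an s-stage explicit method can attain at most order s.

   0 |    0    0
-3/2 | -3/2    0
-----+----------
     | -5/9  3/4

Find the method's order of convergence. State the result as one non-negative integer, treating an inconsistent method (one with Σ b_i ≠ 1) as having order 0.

b = (-5/9, 3/4)
c = (0, -3/2)
Σ b_i: (-5/9)·1 + 3/4·1 = 7/36 ≠ 1 ⇒ order 0.

0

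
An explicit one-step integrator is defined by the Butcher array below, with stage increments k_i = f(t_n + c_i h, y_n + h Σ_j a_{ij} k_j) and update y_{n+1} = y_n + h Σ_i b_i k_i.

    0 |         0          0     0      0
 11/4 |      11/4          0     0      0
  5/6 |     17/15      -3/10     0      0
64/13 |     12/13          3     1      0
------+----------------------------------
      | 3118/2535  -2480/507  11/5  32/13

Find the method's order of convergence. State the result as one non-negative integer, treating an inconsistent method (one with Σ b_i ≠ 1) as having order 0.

2

b = (3118/2535, -2480/507, 11/5, 32/13)
c = (0, 11/4, 5/6, 64/13)
Ac = (0, 0, -33/40, 109/12)
Σ b_i: 3118/2535·1 + (-2480/507)·1 + 11/5·1 + 32/13·1 = 1 ✓
b·c: (-2480/507)·11/4 + 11/5·5/6 + 32/13·64/13 = 1/2 ✓
b·c²: (-2480/507)·121/16 + 11/5·25/36 + 32/13·4096/169 = 1913647/79092 ≠ 1/3 ⇒ order 2.
b·Ac: 11/5·(-33/40) + 32/13·109/12 = 160243/7800 ≠ 1/6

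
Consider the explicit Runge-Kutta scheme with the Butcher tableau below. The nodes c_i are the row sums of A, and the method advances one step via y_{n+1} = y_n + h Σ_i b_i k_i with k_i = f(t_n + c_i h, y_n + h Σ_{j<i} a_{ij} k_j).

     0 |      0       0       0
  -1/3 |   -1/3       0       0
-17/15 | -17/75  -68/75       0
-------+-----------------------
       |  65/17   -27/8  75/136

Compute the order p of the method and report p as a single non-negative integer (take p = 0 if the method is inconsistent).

3

b = (65/17, -27/8, 75/136)
c = (0, -1/3, -17/15)
Ac = (0, 0, 68/225)
Σ b_i: 65/17·1 + (-27/8)·1 + 75/136·1 = 1 ✓
b·c: (-27/8)·(-1/3) + 75/136·(-17/15) = 1/2 ✓
b·c²: (-27/8)·1/9 + 75/136·289/225 = 1/3 ✓
b·Ac: 75/136·68/225 = 1/6 ✓; 3 stages ⇒ order 3.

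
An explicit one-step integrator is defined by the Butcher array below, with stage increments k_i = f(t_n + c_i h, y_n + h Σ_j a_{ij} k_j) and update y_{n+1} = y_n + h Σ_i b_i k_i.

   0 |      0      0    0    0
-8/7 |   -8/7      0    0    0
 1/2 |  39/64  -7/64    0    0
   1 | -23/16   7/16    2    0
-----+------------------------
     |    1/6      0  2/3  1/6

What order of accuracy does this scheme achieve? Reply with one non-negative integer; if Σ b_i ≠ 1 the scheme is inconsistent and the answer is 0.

4

b = (1/6, 0, 2/3, 1/6)
c = (0, -8/7, 1/2, 1)
Ac = (0, 0, 1/8, 1/2)
Σ b_i: 1/6·1 + 2/3·1 + 1/6·1 = 1 ✓
b·c: 2/3·1/2 + 1/6·1 = 1/2 ✓
b·c²: 2/3·1/4 + 1/6·1 = 1/3 ✓
b·Ac: 2/3·1/8 + 1/6·1/2 = 1/6 ✓
b·c³: 2/3·1/8 + 1/6·1 = 1/4 ✓
b·(c∘Ac): 2/3·1/16 + 1/6·1/2 = 1/8 ✓
b·Ac²: 2/3·(-1/7) + 1/6·15/14 = 1/12 ✓
b·A²c: 1/6·1/4 = 1/24 ✓; 4 stages ⇒ order 4.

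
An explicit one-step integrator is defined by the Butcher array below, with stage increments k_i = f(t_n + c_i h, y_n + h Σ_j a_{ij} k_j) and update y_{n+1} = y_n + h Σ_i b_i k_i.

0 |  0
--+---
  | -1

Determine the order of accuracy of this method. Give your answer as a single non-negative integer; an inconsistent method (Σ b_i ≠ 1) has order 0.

0

b = (-1)
c = (0)
Σ b_i: (-1)·1 = -1 ≠ 1 ⇒ order 0.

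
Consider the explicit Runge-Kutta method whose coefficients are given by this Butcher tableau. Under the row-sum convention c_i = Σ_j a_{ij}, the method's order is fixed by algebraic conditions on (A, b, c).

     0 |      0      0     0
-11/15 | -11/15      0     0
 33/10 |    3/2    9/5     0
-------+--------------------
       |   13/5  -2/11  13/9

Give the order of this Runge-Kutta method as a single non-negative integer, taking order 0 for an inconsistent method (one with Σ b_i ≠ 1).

0

b = (13/5, -2/11, 13/9)
c = (0, -11/15, 33/10)
Ac = (0, 0, -33/25)
Σ b_i: 13/5·1 + (-2/11)·1 + 13/9·1 = 1912/495 ≠ 1 ⇒ order 0.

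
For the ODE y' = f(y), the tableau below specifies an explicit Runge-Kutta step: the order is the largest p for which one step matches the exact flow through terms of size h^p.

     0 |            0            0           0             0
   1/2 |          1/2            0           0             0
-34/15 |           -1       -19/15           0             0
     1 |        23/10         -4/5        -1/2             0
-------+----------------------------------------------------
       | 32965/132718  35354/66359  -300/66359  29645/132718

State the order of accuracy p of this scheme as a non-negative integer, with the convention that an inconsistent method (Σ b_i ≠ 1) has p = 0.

b = (32965/132718, 35354/66359, -300/66359, 29645/132718)
c = (0, 1/2, -34/15, 1)
Ac = (0, 0, -19/30, 11/15)
Σ b_i: 32965/132718·1 + 35354/66359·1 + (-300/66359)·1 + 29645/132718·1 = 1 ✓
b·c: 35354/66359·1/2 + (-300/66359)·(-34/15) + 29645/132718·1 = 1/2 ✓
b·c²: 35354/66359·1/4 + (-300/66359)·1156/225 + 29645/132718·1 = 1/3 ✓
b·Ac: (-300/66359)·(-19/30) + 29645/132718·11/15 = 1/6 ✓
b·c³: 35354/66359·1/8 + (-300/66359)·(-39304/3375) + 29645/132718·1 = 4092379/11944620 ≠ 1/4 ⇒ order 3.
b·(c∘Ac): (-300/66359)·323/225 + 29645/132718·11/15 = 62635/398154 ≠ 1/8
b·Ac²: (-300/66359)·(-19/60) + 29645/132718·(-623/225) = -3685217/5972310 ≠ 1/12
b·A²c: 29645/132718·19/60 = 112651/1592616 ≠ 1/24

3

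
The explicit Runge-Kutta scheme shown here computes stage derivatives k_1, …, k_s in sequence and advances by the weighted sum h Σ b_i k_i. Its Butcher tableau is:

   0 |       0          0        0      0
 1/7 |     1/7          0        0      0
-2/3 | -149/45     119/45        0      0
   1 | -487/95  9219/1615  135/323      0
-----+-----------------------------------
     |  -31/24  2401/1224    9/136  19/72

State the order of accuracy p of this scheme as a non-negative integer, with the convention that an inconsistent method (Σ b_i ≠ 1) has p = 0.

4

b = (-31/24, 2401/1224, 9/136, 19/72)
c = (0, 1/7, -2/3, 1)
Ac = (0, 0, 17/45, 51/95)
Σ b_i: (-31/24)·1 + 2401/1224·1 + 9/136·1 + 19/72·1 = 1 ✓
b·c: 2401/1224·1/7 + 9/136·(-2/3) + 19/72·1 = 1/2 ✓
b·c²: 2401/1224·1/49 + 9/136·4/9 + 19/72·1 = 1/3 ✓
b·Ac: 9/136·17/45 + 19/72·51/95 = 1/6 ✓
b·c³: 2401/1224·1/343 + 9/136·(-8/27) + 19/72·1 = 1/4 ✓
b·(c∘Ac): 9/136·(-34/135) + 19/72·51/95 = 1/8 ✓
b·Ac²: 9/136·17/315 + 19/72·201/665 = 1/12 ✓
b·A²c: 19/72·3/19 = 1/24 ✓; 4 stages ⇒ order 4.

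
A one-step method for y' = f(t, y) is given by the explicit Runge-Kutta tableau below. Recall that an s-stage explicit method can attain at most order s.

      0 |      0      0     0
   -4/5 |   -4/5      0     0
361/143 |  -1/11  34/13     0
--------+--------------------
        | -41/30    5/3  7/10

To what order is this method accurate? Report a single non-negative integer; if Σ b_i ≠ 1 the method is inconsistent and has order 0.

b = (-41/30, 5/3, 7/10)
c = (0, -4/5, 361/143)
Ac = (0, 0, -136/65)
Σ b_i: (-41/30)·1 + 5/3·1 + 7/10·1 = 1 ✓
b·c: 5/3·(-4/5) + 7/10·361/143 = 1861/4290 ≠ 1/2 ⇒ order 1.

1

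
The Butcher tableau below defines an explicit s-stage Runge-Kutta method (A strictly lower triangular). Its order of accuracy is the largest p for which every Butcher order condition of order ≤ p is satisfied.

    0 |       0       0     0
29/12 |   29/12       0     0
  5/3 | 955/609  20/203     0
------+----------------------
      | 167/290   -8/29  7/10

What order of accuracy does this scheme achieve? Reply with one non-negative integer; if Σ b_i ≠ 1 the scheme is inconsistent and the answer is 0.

3

b = (167/290, -8/29, 7/10)
c = (0, 29/12, 5/3)
Ac = (0, 0, 5/21)
Σ b_i: 167/290·1 + (-8/29)·1 + 7/10·1 = 1 ✓
b·c: (-8/29)·29/12 + 7/10·5/3 = 1/2 ✓
b·c²: (-8/29)·841/144 + 7/10·25/9 = 1/3 ✓
b·Ac: 7/10·5/21 = 1/6 ✓; 3 stages ⇒ order 3.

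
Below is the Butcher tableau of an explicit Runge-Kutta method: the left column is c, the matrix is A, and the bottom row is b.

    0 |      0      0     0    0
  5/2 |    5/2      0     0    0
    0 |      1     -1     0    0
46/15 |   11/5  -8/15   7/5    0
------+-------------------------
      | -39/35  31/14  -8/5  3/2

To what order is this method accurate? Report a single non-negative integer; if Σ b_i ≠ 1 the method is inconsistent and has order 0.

b = (-39/35, 31/14, -8/5, 3/2)
c = (0, 5/2, 0, 46/15)
Ac = (0, 0, -5/2, -4/3)
Σ b_i: (-39/35)·1 + 31/14·1 + (-8/5)·1 + 3/2·1 = 1 ✓
b·c: 31/14·5/2 + 3/2·46/15 = 1419/140 ≠ 1/2 ⇒ order 1.

1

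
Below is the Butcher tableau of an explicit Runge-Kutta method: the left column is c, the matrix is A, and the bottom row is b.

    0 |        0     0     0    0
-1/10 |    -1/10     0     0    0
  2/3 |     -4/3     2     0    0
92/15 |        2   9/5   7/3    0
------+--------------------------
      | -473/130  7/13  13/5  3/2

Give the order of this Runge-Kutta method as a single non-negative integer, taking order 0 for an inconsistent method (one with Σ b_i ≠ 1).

1

b = (-473/130, 7/13, 13/5, 3/2)
c = (0, -1/10, 2/3, 92/15)
Ac = (0, 0, -1/5, 619/450)
Σ b_i: (-473/130)·1 + 7/13·1 + 13/5·1 + 3/2·1 = 1 ✓
b·c: 7/13·(-1/10) + 13/5·2/3 + 3/2·92/15 = 4243/390 ≠ 1/2 ⇒ order 1.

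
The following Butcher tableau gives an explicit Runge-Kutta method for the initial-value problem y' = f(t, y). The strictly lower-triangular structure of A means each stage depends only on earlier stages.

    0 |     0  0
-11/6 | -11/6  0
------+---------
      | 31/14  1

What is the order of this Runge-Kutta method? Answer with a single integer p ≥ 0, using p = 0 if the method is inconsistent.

0

b = (31/14, 1)
c = (0, -11/6)
Σ b_i: 31/14·1 + 1·1 = 45/14 ≠ 1 ⇒ order 0.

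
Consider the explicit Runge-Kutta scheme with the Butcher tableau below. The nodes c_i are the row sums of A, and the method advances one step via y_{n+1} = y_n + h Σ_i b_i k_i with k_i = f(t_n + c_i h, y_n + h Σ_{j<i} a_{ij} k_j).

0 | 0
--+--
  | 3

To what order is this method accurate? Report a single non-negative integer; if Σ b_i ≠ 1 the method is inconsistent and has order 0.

0

b = (3)
c = (0)
Σ b_i: 3·1 = 3 ≠ 1 ⇒ order 0.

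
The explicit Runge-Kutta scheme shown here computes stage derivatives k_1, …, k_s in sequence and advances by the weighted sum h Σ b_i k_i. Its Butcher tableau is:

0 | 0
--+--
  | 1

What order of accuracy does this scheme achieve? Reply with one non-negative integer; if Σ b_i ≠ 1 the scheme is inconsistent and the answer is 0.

b = (1)
c = (0)
Σ b_i: 1·1 = 1 ✓; 1 stage ⇒ order 1.

1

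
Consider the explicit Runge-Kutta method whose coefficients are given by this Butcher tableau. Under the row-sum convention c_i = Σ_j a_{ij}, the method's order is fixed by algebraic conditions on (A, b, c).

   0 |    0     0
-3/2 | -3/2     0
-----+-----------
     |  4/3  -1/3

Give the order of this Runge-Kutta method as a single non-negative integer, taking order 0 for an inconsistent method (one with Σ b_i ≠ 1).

2

b = (4/3, -1/3)
c = (0, -3/2)
Σ b_i: 4/3·1 + (-1/3)·1 = 1 ✓
b·c: (-1/3)·(-3/2) = 1/2 ✓; 2 stages ⇒ order 2.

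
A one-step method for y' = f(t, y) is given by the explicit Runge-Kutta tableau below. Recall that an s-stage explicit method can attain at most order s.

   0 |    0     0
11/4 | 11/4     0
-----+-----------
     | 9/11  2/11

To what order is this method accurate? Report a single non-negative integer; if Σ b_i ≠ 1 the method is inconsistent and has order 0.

2

b = (9/11, 2/11)
c = (0, 11/4)
Σ b_i: 9/11·1 + 2/11·1 = 1 ✓
b·c: 2/11·11/4 = 1/2 ✓; 2 stages ⇒ order 2.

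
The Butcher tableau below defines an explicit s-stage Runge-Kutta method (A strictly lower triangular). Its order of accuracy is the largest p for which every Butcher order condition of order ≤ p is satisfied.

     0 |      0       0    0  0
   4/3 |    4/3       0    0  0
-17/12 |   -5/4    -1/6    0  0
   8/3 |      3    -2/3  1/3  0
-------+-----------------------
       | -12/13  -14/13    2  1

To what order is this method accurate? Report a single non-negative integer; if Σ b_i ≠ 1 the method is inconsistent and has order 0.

1

b = (-12/13, -14/13, 2, 1)
c = (0, 4/3, -17/12, 8/3)
Ac = (0, 0, -2/9, -49/36)
Σ b_i: (-12/13)·1 + (-14/13)·1 + 2·1 + 1·1 = 1 ✓
b·c: (-14/13)·4/3 + 2·(-17/12) + 1·8/3 = -125/78 ≠ 1/2 ⇒ order 1.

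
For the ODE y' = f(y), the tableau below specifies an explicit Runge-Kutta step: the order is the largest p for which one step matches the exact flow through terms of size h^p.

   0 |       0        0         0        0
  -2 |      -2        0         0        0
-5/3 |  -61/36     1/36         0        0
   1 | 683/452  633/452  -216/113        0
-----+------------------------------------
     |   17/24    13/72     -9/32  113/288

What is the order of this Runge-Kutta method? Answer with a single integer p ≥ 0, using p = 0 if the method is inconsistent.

b = (17/24, 13/72, -9/32, 113/288)
c = (0, -2, -5/3, 1)
Ac = (0, 0, -1/18, 87/226)
Σ b_i: 17/24·1 + 13/72·1 + (-9/32)·1 + 113/288·1 = 1 ✓
b·c: 13/72·(-2) + (-9/32)·(-5/3) + 113/288·1 = 1/2 ✓
b·c²: 13/72·4 + (-9/32)·25/9 + 113/288·1 = 1/3 ✓
b·Ac: (-9/32)·(-1/18) + 113/288·87/226 = 1/6 ✓
b·c³: 13/72·(-8) + (-9/32)·(-125/27) + 113/288·1 = 1/4 ✓
b·(c∘Ac): (-9/32)·5/54 + 113/288·87/226 = 1/8 ✓
b·Ac²: (-9/32)·1/9 + 113/288·33/113 = 1/12 ✓
b·A²c: 113/288·12/113 = 1/24 ✓; 4 stages ⇒ order 4.

4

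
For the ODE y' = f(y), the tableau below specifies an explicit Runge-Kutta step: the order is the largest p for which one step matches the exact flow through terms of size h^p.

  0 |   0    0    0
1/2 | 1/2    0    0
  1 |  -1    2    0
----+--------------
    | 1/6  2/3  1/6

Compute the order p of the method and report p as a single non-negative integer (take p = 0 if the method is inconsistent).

b = (1/6, 2/3, 1/6)
c = (0, 1/2, 1)
Ac = (0, 0, 1)
Σ b_i: 1/6·1 + 2/3·1 + 1/6·1 = 1 ✓
b·c: 2/3·1/2 + 1/6·1 = 1/2 ✓
b·c²: 2/3·1/4 + 1/6·1 = 1/3 ✓
b·Ac: 1/6·1 = 1/6 ✓; 3 stages ⇒ order 3.

3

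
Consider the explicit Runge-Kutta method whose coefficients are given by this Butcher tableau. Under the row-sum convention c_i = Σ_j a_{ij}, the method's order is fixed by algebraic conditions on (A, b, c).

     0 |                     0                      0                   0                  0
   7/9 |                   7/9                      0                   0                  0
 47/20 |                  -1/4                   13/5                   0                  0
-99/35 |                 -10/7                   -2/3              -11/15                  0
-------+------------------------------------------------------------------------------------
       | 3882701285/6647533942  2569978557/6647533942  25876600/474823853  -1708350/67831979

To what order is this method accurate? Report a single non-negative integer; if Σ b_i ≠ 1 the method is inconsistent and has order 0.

b = (3882701285/6647533942, 2569978557/6647533942, 25876600/474823853, -1708350/67831979)
c = (0, 7/9, 47/20, -99/35)
Ac = (0, 0, 91/45, -6053/2700)
Σ b_i: 3882701285/6647533942·1 + 2569978557/6647533942·1 + 25876600/474823853·1 + (-1708350/67831979)·1 = 1 ✓
b·c: 2569978557/6647533942·7/9 + 25876600/474823853·47/20 + (-1708350/67831979)·(-99/35) = 1/2 ✓
b·c²: 2569978557/6647533942·49/81 + 25876600/474823853·2209/400 + (-1708350/67831979)·9801/1225 = 1/3 ✓
b·Ac: 25876600/474823853·91/45 + (-1708350/67831979)·(-6053/2700) = 1/6 ✓
b·c³: 2569978557/6647533942·343/729 + 25876600/474823853·103823/8000 + (-1708350/67831979)·(-970299/42875) = 5237753629769/3589668328680 ≠ 1/4 ⇒ order 3.
b·(c∘Ac): 25876600/474823853·4277/900 + (-1708350/67831979)·66583/10500 = 606085391/6104878110 ≠ 1/8
b·Ac²: 25876600/474823853·637/405 + (-1708350/67831979)·(-2164219/486000) = 14495484997/73258537320 ≠ 1/12
b·A²c: (-1708350/67831979)·(-1001/675) = 22800778/610487811 ≠ 1/24

3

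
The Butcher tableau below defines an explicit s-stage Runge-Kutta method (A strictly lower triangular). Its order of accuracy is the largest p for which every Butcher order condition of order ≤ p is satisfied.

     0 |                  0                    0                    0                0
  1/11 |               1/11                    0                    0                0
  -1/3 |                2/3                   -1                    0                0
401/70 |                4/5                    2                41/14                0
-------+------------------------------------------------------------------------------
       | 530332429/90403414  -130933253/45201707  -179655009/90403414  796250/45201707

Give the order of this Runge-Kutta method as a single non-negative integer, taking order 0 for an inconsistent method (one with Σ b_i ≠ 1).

3

b = (530332429/90403414, -130933253/45201707, -179655009/90403414, 796250/45201707)
c = (0, 1/11, -1/3, 401/70)
Ac = (0, 0, -1/11, -367/462)
Σ b_i: 530332429/90403414·1 + (-130933253/45201707)·1 + (-179655009/90403414)·1 + 796250/45201707·1 = 1 ✓
b·c: (-130933253/45201707)·1/11 + (-179655009/90403414)·(-1/3) + 796250/45201707·401/70 = 1/2 ✓
b·c²: (-130933253/45201707)·1/121 + (-179655009/90403414)·1/9 + 796250/45201707·160801/4900 = 1/3 ✓
b·Ac: (-179655009/90403414)·(-1/11) + 796250/45201707·(-367/462) = 1/6 ✓
b·c³: (-130933253/45201707)·1/1331 + (-179655009/90403414)·(-1/27) + 796250/45201707·64481201/343000 = 423886131461/125299131804 ≠ 1/4 ⇒ order 3.
b·(c∘Ac): (-179655009/90403414)·1/33 + 796250/45201707·(-147167/32340) = -209400692/1491656331 ≠ 1/8
b·Ac²: (-179655009/90403414)·(-1/121) + 796250/45201707·5213/15246 = 200897621/8949937986 ≠ 1/12
b·A²c: 796250/45201707·(-41/154) = -2331875/497218777 ≠ 1/24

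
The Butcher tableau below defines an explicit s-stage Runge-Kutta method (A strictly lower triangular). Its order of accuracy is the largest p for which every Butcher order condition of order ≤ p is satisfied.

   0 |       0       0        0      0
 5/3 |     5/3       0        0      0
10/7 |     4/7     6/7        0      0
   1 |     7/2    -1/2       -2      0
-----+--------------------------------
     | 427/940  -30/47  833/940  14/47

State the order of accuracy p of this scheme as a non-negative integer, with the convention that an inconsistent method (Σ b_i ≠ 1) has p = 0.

b = (427/940, -30/47, 833/940, 14/47)
c = (0, 5/3, 10/7, 1)
Ac = (0, 0, 10/7, -155/42)
Σ b_i: 427/940·1 + (-30/47)·1 + 833/940·1 + 14/47·1 = 1 ✓
b·c: (-30/47)·5/3 + 833/940·10/7 + 14/47·1 = 1/2 ✓
b·c²: (-30/47)·25/9 + 833/940·100/49 + 14/47·1 = 1/3 ✓
b·Ac: 833/940·10/7 + 14/47·(-155/42) = 1/6 ✓
b·c³: (-30/47)·125/27 + 833/940·1000/343 + 14/47·1 = -218/2961 ≠ 1/4 ⇒ order 3.
b·(c∘Ac): 833/940·100/49 + 14/47·(-155/42) = 100/141 ≠ 1/8
b·Ac²: 833/940·50/21 + 14/47·(-4825/882) = 2845/5922 ≠ 1/12
b·A²c: 14/47·(-20/7) = -40/47 ≠ 1/24

3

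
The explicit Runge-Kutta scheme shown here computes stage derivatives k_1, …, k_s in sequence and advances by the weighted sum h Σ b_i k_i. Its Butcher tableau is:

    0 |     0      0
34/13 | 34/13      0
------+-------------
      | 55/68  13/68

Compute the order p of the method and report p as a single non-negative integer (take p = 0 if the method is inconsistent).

2

b = (55/68, 13/68)
c = (0, 34/13)
Σ b_i: 55/68·1 + 13/68·1 = 1 ✓
b·c: 13/68·34/13 = 1/2 ✓; 2 stages ⇒ order 2.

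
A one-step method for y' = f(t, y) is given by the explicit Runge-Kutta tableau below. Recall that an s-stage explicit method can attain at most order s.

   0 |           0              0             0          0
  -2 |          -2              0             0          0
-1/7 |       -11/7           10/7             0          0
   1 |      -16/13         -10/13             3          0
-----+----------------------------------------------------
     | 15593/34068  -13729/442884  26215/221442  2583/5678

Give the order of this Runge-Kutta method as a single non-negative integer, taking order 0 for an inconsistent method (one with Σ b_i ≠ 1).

b = (15593/34068, -13729/442884, 26215/221442, 2583/5678)
c = (0, -2, -1/7, 1)
Ac = (0, 0, -20/7, 101/91)
Σ b_i: 15593/34068·1 + (-13729/442884)·1 + 26215/221442·1 + 2583/5678·1 = 1 ✓
b·c: (-13729/442884)·(-2) + 26215/221442·(-1/7) + 2583/5678·1 = 1/2 ✓
b·c²: (-13729/442884)·4 + 26215/221442·1/49 + 2583/5678·1 = 1/3 ✓
b·Ac: 26215/221442·(-20/7) + 2583/5678·101/91 = 1/6 ✓
b·c³: (-13729/442884)·(-8) + 26215/221442·(-1/343) + 2583/5678·1 = 13962/19873 ≠ 1/4 ⇒ order 3.
b·(c∘Ac): 26215/221442·20/49 + 2583/5678·101/91 = 122507/221442 ≠ 1/8
b·Ac²: 26215/221442·40/7 + 2583/5678·(-1921/637) = -82919/119238 ≠ 1/12
b·A²c: 2583/5678·(-60/7) = -11070/2839 ≠ 1/24

3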